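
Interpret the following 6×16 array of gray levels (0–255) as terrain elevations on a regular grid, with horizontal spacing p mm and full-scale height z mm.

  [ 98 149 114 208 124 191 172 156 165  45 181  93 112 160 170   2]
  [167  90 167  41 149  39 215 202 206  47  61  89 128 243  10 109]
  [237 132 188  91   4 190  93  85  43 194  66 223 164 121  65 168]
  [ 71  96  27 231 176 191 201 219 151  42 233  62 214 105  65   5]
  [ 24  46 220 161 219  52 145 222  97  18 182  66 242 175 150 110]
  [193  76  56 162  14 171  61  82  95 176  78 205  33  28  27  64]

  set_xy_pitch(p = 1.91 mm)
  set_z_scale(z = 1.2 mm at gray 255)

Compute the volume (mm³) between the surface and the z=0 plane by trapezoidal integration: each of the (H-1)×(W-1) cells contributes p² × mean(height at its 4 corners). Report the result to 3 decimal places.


163.791

height_mm = gray/255 × 1.2; cell vol = 1.91² × mean(4 corners)
unit = 1.91² × 1.2 / (4×255) = 0.00429188 mm³ per gray-sum
row 0: Σ corner-gray over 15 cells = 7830  → 33.6054
row 1: Σ corner-gray over 15 cells = 7373  → 31.6440
row 2: Σ corner-gray over 15 cells = 7825  → 33.5840
row 3: Σ corner-gray over 15 cells = 8226  → 35.3050
row 4: Σ corner-gray over 15 cells = 6909  → 29.6526
Σ rows: total corner-gray = 38163  → 163.7911 mm³


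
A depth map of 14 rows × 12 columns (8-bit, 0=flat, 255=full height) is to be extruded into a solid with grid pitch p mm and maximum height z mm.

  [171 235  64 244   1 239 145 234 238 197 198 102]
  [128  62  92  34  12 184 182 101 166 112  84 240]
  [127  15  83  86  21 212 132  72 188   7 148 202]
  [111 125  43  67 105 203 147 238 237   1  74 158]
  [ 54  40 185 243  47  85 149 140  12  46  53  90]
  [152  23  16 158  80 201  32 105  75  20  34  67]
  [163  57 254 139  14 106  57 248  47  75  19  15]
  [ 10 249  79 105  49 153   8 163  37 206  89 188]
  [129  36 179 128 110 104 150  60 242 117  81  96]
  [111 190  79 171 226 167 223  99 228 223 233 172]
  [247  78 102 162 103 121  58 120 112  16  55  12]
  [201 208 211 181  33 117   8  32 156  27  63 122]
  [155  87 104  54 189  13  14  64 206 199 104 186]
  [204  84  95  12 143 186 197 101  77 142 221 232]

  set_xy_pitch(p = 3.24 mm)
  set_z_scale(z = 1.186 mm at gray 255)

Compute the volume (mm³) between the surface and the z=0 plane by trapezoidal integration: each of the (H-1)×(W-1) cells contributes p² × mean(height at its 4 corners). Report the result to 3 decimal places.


height_mm = gray/255 × 1.186; cell vol = 3.24² × mean(4 corners)
unit = 3.24² × 1.186 / (4×255) = 0.012206 mm³ per gray-sum
row 0: Σ corner-gray over 11 cells = 6289  → 76.7637
row 1: Σ corner-gray over 11 cells = 4683  → 57.1609
row 2: Σ corner-gray over 11 cells = 5006  → 61.1034
row 3: Σ corner-gray over 11 cells = 4893  → 59.7241
row 4: Σ corner-gray over 11 cells = 3851  → 47.0054
row 5: Σ corner-gray over 11 cells = 3917  → 47.8110
row 6: Σ corner-gray over 11 cells = 4684  → 57.1731
row 7: Σ corner-gray over 11 cells = 5113  → 62.4094
row 8: Σ corner-gray over 11 cells = 6600  → 80.5598
row 9: Σ corner-gray over 11 cells = 6074  → 74.1394
row 10: Σ corner-gray over 11 cells = 4508  → 55.0248
row 11: Σ corner-gray over 11 cells = 4804  → 58.6378
row 12: Σ corner-gray over 11 cells = 5361  → 65.4365
Σ rows: total corner-gray = 65783  → 802.9495 mm³

802.949


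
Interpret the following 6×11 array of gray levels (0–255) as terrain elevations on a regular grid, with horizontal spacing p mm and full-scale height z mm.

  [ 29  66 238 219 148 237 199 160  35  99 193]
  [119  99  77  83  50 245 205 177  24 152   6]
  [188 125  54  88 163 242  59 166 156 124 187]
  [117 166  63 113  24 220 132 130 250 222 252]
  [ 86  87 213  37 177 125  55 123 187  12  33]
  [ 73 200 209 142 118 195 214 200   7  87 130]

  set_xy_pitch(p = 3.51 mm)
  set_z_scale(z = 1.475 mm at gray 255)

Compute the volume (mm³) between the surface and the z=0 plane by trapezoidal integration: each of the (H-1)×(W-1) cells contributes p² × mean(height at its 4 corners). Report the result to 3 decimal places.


471.175

height_mm = gray/255 × 1.475; cell vol = 3.51² × mean(4 corners)
unit = 3.51² × 1.475 / (4×255) = 0.0178158 mm³ per gray-sum
row 0: Σ corner-gray over 10 cells = 5373  → 95.7245
row 1: Σ corner-gray over 10 cells = 5078  → 90.4688
row 2: Σ corner-gray over 10 cells = 5738  → 102.2272
row 3: Σ corner-gray over 10 cells = 5160  → 91.9297
row 4: Σ corner-gray over 10 cells = 5098  → 90.8251
Σ rows: total corner-gray = 26447  → 471.1753 mm³


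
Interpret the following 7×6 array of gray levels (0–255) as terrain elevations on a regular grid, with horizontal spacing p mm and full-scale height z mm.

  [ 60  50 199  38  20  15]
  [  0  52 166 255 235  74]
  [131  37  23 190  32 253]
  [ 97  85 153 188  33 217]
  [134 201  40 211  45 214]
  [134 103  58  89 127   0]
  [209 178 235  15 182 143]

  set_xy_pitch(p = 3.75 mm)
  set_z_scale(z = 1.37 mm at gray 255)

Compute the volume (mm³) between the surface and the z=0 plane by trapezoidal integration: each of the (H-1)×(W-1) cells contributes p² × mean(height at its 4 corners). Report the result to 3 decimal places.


height_mm = gray/255 × 1.37; cell vol = 3.75² × mean(4 corners)
unit = 3.75² × 1.37 / (4×255) = 0.0188879 mm³ per gray-sum
row 0: Σ corner-gray over 5 cells = 2179  → 41.1567
row 1: Σ corner-gray over 5 cells = 2438  → 46.0486
row 2: Σ corner-gray over 5 cells = 2180  → 41.1756
row 3: Σ corner-gray over 5 cells = 2574  → 48.6174
row 4: Σ corner-gray over 5 cells = 2230  → 42.1199
row 5: Σ corner-gray over 5 cells = 2460  → 46.4642
Σ rows: total corner-gray = 14061  → 265.5823 mm³

265.582


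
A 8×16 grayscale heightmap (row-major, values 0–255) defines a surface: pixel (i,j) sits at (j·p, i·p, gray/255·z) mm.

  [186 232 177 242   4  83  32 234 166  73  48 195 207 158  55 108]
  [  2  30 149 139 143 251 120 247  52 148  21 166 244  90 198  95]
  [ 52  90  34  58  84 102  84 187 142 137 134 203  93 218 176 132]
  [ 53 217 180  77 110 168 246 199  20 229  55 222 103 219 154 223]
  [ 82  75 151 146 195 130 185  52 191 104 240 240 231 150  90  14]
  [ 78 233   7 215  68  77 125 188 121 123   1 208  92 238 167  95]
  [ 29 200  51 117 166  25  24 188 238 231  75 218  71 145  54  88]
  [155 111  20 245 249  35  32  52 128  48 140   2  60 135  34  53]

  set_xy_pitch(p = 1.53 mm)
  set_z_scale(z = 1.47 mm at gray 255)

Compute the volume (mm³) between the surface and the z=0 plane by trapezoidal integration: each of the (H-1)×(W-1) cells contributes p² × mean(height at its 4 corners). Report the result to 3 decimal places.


height_mm = gray/255 × 1.47; cell vol = 1.53² × mean(4 corners)
unit = 1.53² × 1.47 / (4×255) = 0.00337365 mm³ per gray-sum
row 0: Σ corner-gray over 15 cells = 8199  → 27.6606
row 1: Σ corner-gray over 15 cells = 7761  → 26.1829
row 2: Σ corner-gray over 15 cells = 8342  → 28.1430
row 3: Σ corner-gray over 15 cells = 9130  → 30.8014
row 4: Σ corner-gray over 15 cells = 8355  → 28.1868
row 5: Σ corner-gray over 15 cells = 7622  → 25.7140
row 6: Σ corner-gray over 15 cells = 6513  → 21.9726
Σ rows: total corner-gray = 55922  → 188.6613 mm³

188.661


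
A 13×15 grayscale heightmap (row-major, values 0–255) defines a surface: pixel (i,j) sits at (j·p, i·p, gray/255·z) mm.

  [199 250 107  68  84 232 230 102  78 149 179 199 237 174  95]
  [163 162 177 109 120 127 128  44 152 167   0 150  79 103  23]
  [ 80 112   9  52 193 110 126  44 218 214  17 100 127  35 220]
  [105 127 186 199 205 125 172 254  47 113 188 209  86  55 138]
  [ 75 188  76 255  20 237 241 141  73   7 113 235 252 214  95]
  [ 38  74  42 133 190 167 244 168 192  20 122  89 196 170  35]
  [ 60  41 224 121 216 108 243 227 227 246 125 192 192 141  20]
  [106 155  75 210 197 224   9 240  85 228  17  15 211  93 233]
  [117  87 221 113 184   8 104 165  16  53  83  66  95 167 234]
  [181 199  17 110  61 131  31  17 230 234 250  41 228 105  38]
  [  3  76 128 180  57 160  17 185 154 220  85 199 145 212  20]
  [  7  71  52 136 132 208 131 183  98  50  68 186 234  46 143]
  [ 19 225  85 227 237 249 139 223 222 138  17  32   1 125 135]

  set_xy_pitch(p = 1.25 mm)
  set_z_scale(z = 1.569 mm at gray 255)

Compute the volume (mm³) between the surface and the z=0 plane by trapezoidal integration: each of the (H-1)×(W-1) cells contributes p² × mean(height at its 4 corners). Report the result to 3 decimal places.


215.108

height_mm = gray/255 × 1.569; cell vol = 1.25² × mean(4 corners)
unit = 1.25² × 1.569 / (4×255) = 0.00240349 mm³ per gray-sum
row 0: Σ corner-gray over 14 cells = 7694  → 18.4925
row 1: Σ corner-gray over 14 cells = 6236  → 14.9882
row 2: Σ corner-gray over 14 cells = 7189  → 17.2787
row 3: Σ corner-gray over 14 cells = 8449  → 20.3071
row 4: Σ corner-gray over 14 cells = 7961  → 19.1342
row 5: Σ corner-gray over 14 cells = 8373  → 20.1244
row 6: Σ corner-gray over 14 cells = 8543  → 20.5330
row 7: Σ corner-gray over 14 cells = 6932  → 16.6610
row 8: Σ corner-gray over 14 cells = 6602  → 15.8679
row 9: Σ corner-gray over 14 cells = 7186  → 17.2715
row 10: Σ corner-gray over 14 cells = 6999  → 16.8220
row 11: Σ corner-gray over 14 cells = 7334  → 17.6272
Σ rows: total corner-gray = 89498  → 215.1078 mm³


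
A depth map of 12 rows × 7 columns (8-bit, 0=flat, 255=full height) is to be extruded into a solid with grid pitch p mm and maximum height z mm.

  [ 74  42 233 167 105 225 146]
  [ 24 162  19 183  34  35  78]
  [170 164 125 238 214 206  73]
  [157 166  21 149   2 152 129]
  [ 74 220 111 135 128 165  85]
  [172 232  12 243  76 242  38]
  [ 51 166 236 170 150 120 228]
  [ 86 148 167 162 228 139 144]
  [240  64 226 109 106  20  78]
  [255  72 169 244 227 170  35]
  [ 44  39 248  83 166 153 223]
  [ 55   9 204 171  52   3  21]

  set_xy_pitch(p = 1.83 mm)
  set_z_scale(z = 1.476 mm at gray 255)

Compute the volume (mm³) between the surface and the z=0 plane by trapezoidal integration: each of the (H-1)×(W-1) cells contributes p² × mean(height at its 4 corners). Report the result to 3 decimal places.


height_mm = gray/255 × 1.476; cell vol = 1.83² × mean(4 corners)
unit = 1.83² × 1.476 / (4×255) = 0.00484606 mm³ per gray-sum
row 0: Σ corner-gray over 6 cells = 2732  → 13.2394
row 1: Σ corner-gray over 6 cells = 3105  → 15.0470
row 2: Σ corner-gray over 6 cells = 3403  → 16.4911
row 3: Σ corner-gray over 6 cells = 2943  → 14.2619
row 4: Σ corner-gray over 6 cells = 3497  → 16.9467
row 5: Σ corner-gray over 6 cells = 3783  → 18.3326
row 6: Σ corner-gray over 6 cells = 3881  → 18.8075
row 7: Σ corner-gray over 6 cells = 3286  → 15.9241
row 8: Σ corner-gray over 6 cells = 3422  → 16.5832
row 9: Σ corner-gray over 6 cells = 3699  → 17.9256
row 10: Σ corner-gray over 6 cells = 2599  → 12.5949
Σ rows: total corner-gray = 36350  → 176.1541 mm³

176.154


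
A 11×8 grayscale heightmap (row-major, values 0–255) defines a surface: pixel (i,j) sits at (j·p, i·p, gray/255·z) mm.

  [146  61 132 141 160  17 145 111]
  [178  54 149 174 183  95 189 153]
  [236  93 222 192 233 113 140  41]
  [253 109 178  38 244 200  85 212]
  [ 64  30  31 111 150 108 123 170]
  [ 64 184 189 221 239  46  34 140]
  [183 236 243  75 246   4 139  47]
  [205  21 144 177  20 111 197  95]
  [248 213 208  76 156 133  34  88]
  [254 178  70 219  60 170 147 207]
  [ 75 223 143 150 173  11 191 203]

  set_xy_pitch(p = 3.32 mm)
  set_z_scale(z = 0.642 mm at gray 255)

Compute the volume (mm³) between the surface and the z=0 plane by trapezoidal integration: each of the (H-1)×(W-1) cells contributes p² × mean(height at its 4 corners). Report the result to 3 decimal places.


270.852

height_mm = gray/255 × 0.642; cell vol = 3.32² × mean(4 corners)
unit = 3.32² × 0.642 / (4×255) = 0.00693763 mm³ per gray-sum
row 0: Σ corner-gray over 7 cells = 3588  → 24.8922
row 1: Σ corner-gray over 7 cells = 4282  → 29.7069
row 2: Σ corner-gray over 7 cells = 4436  → 30.7753
row 3: Σ corner-gray over 7 cells = 3513  → 24.3719
row 4: Σ corner-gray over 7 cells = 3370  → 23.3798
row 5: Σ corner-gray over 7 cells = 4146  → 28.7634
row 6: Σ corner-gray over 7 cells = 3756  → 26.0577
row 7: Σ corner-gray over 7 cells = 3616  → 25.0865
row 8: Σ corner-gray over 7 cells = 4125  → 28.6177
row 9: Σ corner-gray over 7 cells = 4209  → 29.2005
Σ rows: total corner-gray = 39041  → 270.8519 mm³


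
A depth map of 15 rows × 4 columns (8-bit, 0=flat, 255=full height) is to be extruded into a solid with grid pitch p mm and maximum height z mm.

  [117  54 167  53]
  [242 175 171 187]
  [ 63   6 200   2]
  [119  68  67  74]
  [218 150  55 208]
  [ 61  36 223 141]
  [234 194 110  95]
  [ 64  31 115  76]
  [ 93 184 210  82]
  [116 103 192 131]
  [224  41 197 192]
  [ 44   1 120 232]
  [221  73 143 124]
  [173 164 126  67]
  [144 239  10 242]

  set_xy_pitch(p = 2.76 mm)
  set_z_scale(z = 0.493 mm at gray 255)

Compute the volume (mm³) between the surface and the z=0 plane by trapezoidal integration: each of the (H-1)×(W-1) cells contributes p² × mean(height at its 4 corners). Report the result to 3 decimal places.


height_mm = gray/255 × 0.493; cell vol = 2.76² × mean(4 corners)
unit = 2.76² × 0.493 / (4×255) = 0.00368184 mm³ per gray-sum
row 0: Σ corner-gray over 3 cells = 1733  → 6.3806
row 1: Σ corner-gray over 3 cells = 1598  → 5.8836
row 2: Σ corner-gray over 3 cells = 940  → 3.4609
row 3: Σ corner-gray over 3 cells = 1299  → 4.7827
row 4: Σ corner-gray over 3 cells = 1556  → 5.7289
row 5: Σ corner-gray over 3 cells = 1657  → 6.1008
row 6: Σ corner-gray over 3 cells = 1369  → 5.0404
row 7: Σ corner-gray over 3 cells = 1395  → 5.1362
row 8: Σ corner-gray over 3 cells = 1800  → 6.6273
row 9: Σ corner-gray over 3 cells = 1729  → 6.3659
row 10: Σ corner-gray over 3 cells = 1410  → 5.1914
row 11: Σ corner-gray over 3 cells = 1295  → 4.7680
row 12: Σ corner-gray over 3 cells = 1597  → 5.8799
row 13: Σ corner-gray over 3 cells = 1704  → 6.2739
Σ rows: total corner-gray = 21082  → 77.6206 mm³

77.621


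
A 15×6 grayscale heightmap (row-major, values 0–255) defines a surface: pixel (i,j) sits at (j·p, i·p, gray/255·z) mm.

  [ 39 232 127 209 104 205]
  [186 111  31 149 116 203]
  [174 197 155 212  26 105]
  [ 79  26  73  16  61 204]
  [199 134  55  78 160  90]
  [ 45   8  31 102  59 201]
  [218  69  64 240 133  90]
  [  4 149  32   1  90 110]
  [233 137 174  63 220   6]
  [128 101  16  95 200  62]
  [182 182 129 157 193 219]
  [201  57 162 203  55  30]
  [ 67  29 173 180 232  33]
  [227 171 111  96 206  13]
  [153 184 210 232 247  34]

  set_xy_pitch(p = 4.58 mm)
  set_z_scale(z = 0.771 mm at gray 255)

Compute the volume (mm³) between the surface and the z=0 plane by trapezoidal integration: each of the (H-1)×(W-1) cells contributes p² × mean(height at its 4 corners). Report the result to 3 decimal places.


536.224

height_mm = gray/255 × 0.771; cell vol = 4.58² × mean(4 corners)
unit = 4.58² × 0.771 / (4×255) = 0.0158557 mm³ per gray-sum
row 0: Σ corner-gray over 5 cells = 2791  → 44.2532
row 1: Σ corner-gray over 5 cells = 2662  → 42.2078
row 2: Σ corner-gray over 5 cells = 2094  → 33.2018
row 3: Σ corner-gray over 5 cells = 1778  → 28.1914
row 4: Σ corner-gray over 5 cells = 1789  → 28.3658
row 5: Σ corner-gray over 5 cells = 1966  → 31.1723
row 6: Σ corner-gray over 5 cells = 1978  → 31.3626
row 7: Σ corner-gray over 5 cells = 2085  → 33.0591
row 8: Σ corner-gray over 5 cells = 2441  → 38.7037
row 9: Σ corner-gray over 5 cells = 2737  → 43.3970
row 10: Σ corner-gray over 5 cells = 2908  → 46.1083
row 11: Σ corner-gray over 5 cells = 2513  → 39.8454
row 12: Σ corner-gray over 5 cells = 2736  → 43.3812
row 13: Σ corner-gray over 5 cells = 3341  → 52.9739
Σ rows: total corner-gray = 33819  → 536.2236 mm³


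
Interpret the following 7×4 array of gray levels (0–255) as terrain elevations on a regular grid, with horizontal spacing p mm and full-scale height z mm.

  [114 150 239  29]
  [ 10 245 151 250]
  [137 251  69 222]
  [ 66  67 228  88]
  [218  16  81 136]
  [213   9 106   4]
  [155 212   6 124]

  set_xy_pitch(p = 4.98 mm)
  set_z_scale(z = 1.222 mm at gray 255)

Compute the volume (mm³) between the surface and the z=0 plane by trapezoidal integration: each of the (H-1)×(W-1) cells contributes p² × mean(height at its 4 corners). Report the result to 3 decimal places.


273.824

height_mm = gray/255 × 1.222; cell vol = 4.98² × mean(4 corners)
unit = 4.98² × 1.222 / (4×255) = 0.0297119 mm³ per gray-sum
row 0: Σ corner-gray over 3 cells = 1973  → 58.6215
row 1: Σ corner-gray over 3 cells = 2051  → 60.9390
row 2: Σ corner-gray over 3 cells = 1743  → 51.7878
row 3: Σ corner-gray over 3 cells = 1292  → 38.3877
row 4: Σ corner-gray over 3 cells = 995  → 29.5633
row 5: Σ corner-gray over 3 cells = 1162  → 34.5252
Σ rows: total corner-gray = 9216  → 273.8244 mm³


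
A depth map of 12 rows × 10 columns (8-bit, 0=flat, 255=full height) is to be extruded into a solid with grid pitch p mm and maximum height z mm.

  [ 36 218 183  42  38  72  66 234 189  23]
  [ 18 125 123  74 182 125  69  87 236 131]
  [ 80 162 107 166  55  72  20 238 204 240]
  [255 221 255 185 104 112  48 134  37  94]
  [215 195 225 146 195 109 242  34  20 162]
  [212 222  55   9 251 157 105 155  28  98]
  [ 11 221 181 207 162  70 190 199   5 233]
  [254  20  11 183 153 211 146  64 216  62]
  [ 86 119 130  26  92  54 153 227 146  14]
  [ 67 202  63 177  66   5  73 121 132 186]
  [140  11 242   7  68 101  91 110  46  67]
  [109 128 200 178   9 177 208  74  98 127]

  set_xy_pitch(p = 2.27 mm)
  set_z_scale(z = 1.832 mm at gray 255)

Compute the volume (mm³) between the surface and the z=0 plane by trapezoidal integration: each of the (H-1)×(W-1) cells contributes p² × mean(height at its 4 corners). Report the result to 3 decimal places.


460.280

height_mm = gray/255 × 1.832; cell vol = 2.27² × mean(4 corners)
unit = 2.27² × 1.832 / (4×255) = 0.00925501 mm³ per gray-sum
row 0: Σ corner-gray over 9 cells = 4334  → 40.1112
row 1: Σ corner-gray over 9 cells = 4559  → 42.1936
row 2: Σ corner-gray over 9 cells = 4909  → 45.4329
row 3: Σ corner-gray over 9 cells = 5250  → 48.5888
row 4: Σ corner-gray over 9 cells = 4983  → 46.1177
row 5: Σ corner-gray over 9 cells = 4988  → 46.1640
row 6: Σ corner-gray over 9 cells = 5038  → 46.6268
row 7: Σ corner-gray over 9 cells = 4318  → 39.9631
row 8: Σ corner-gray over 9 cells = 3925  → 36.3259
row 9: Σ corner-gray over 9 cells = 3490  → 32.3000
row 10: Σ corner-gray over 9 cells = 3939  → 36.4555
Σ rows: total corner-gray = 49733  → 460.2795 mm³


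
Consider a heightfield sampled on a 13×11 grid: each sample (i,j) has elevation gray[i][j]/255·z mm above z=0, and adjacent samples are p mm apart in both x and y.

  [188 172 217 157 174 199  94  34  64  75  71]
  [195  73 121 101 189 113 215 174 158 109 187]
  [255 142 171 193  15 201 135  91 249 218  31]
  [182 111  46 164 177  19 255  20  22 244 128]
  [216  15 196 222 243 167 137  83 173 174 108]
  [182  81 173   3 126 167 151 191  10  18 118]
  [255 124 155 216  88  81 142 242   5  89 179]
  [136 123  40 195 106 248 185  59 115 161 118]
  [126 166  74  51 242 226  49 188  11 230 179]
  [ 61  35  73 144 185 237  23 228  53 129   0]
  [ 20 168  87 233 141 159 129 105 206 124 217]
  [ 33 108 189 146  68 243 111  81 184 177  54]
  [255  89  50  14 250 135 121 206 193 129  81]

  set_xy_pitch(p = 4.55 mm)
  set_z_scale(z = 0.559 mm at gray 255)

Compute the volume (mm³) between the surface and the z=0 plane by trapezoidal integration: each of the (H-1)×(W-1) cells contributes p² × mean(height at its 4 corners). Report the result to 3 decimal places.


737.850

height_mm = gray/255 × 0.559; cell vol = 4.55² × mean(4 corners)
unit = 4.55² × 0.559 / (4×255) = 0.0113458 mm³ per gray-sum
row 0: Σ corner-gray over 10 cells = 5519  → 62.6174
row 1: Σ corner-gray over 10 cells = 6004  → 68.1201
row 2: Σ corner-gray over 10 cells = 5542  → 62.8783
row 3: Σ corner-gray over 10 cells = 5570  → 63.1960
row 4: Σ corner-gray over 10 cells = 5284  → 59.9511
row 5: Σ corner-gray over 10 cells = 4858  → 55.1178
row 6: Σ corner-gray over 10 cells = 5436  → 61.6757
row 7: Σ corner-gray over 10 cells = 5497  → 62.3678
row 8: Σ corner-gray over 10 cells = 5054  → 57.3416
row 9: Σ corner-gray over 10 cells = 5216  → 59.1796
row 10: Σ corner-gray over 10 cells = 5642  → 64.0129
row 11: Σ corner-gray over 10 cells = 5411  → 61.3920
Σ rows: total corner-gray = 65033  → 737.8502 mm³


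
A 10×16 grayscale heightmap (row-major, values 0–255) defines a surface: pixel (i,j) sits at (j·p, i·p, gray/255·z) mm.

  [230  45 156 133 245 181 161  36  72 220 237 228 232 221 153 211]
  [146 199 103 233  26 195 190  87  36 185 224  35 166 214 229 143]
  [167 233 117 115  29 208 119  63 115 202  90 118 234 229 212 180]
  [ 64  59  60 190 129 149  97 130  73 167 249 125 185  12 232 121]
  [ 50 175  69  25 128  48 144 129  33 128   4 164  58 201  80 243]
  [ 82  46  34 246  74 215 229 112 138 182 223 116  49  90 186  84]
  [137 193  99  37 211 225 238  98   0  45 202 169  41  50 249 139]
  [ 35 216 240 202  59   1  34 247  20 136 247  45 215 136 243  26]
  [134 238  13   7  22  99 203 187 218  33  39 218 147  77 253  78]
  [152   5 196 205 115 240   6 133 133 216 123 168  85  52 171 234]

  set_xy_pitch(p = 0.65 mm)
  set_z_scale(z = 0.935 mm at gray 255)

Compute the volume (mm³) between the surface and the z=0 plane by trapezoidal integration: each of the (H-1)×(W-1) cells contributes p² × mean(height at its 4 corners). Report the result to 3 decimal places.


28.266

height_mm = gray/255 × 0.935; cell vol = 0.65² × mean(4 corners)
unit = 0.65² × 0.935 / (4×255) = 0.000387292 mm³ per gray-sum
row 0: Σ corner-gray over 15 cells = 9614  → 3.7234
row 1: Σ corner-gray over 15 cells = 9048  → 3.5042
row 2: Σ corner-gray over 15 cells = 8414  → 3.2587
row 3: Σ corner-gray over 15 cells = 6964  → 2.6971
row 4: Σ corner-gray over 15 cells = 7111  → 2.7540
row 5: Σ corner-gray over 15 cells = 8036  → 3.1123
row 6: Σ corner-gray over 15 cells = 8133  → 3.1498
row 7: Σ corner-gray over 15 cells = 7863  → 3.0453
row 8: Σ corner-gray over 15 cells = 7802  → 3.0216
Σ rows: total corner-gray = 72985  → 28.2665 mm³


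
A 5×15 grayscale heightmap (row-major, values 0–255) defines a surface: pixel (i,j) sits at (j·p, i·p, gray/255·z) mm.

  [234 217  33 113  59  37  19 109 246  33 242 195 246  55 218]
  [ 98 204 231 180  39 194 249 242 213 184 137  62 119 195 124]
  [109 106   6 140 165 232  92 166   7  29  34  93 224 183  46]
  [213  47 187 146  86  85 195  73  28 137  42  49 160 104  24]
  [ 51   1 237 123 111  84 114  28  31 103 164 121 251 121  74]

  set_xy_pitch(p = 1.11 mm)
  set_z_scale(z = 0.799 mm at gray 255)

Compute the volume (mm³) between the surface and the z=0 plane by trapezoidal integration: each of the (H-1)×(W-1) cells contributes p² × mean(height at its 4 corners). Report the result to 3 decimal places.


height_mm = gray/255 × 0.799; cell vol = 1.11² × mean(4 corners)
unit = 1.11² × 0.799 / (4×255) = 0.000965145 mm³ per gray-sum
row 0: Σ corner-gray over 14 cells = 8380  → 8.0879
row 1: Σ corner-gray over 14 cells = 7829  → 7.5561
row 2: Σ corner-gray over 14 cells = 6024  → 5.8140
row 3: Σ corner-gray over 14 cells = 6018  → 5.8082
Σ rows: total corner-gray = 28251  → 27.2663 mm³

27.266


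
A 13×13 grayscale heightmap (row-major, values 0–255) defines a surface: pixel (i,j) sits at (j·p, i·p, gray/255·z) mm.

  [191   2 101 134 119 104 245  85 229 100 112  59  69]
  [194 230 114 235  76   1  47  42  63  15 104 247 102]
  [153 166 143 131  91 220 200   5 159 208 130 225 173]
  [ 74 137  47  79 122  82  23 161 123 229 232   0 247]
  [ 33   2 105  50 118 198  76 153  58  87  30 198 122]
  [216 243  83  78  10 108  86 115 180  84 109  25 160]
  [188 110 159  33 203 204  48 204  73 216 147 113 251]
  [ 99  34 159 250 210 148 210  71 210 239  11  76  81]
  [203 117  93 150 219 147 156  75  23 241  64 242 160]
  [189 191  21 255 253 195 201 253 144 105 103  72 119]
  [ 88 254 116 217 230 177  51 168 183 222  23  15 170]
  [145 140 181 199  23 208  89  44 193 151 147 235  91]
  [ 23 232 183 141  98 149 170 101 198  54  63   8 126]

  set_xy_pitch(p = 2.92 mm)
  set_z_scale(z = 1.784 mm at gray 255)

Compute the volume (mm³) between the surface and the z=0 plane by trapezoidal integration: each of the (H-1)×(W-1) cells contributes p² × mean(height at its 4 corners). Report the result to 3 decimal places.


1137.656

height_mm = gray/255 × 1.784; cell vol = 2.92² × mean(4 corners)
unit = 2.92² × 1.784 / (4×255) = 0.0149128 mm³ per gray-sum
row 0: Σ corner-gray over 12 cells = 5484  → 81.7820
row 1: Σ corner-gray over 12 cells = 6326  → 94.3386
row 2: Σ corner-gray over 12 cells = 6473  → 96.5308
row 3: Σ corner-gray over 12 cells = 5096  → 75.9958
row 4: Σ corner-gray over 12 cells = 4923  → 73.4159
row 5: Σ corner-gray over 12 cells = 6077  → 90.6253
row 6: Σ corner-gray over 12 cells = 6875  → 102.5258
row 7: Σ corner-gray over 12 cells = 6833  → 101.8994
row 8: Σ corner-gray over 12 cells = 7311  → 109.0278
row 9: Σ corner-gray over 12 cells = 7464  → 111.3094
row 10: Σ corner-gray over 12 cells = 7026  → 104.7776
row 11: Σ corner-gray over 12 cells = 6399  → 95.4273
Σ rows: total corner-gray = 76287  → 1137.6559 mm³


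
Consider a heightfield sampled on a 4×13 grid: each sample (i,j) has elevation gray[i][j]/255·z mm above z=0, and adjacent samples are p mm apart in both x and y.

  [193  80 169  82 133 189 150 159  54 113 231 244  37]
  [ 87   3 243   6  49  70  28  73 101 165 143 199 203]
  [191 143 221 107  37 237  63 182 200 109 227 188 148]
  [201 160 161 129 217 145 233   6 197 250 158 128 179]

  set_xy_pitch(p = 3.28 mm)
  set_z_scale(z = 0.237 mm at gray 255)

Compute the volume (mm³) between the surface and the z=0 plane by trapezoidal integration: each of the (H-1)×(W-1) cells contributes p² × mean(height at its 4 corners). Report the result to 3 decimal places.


49.545

height_mm = gray/255 × 0.237; cell vol = 3.28² × mean(4 corners)
unit = 3.28² × 0.237 / (4×255) = 0.00249975 mm³ per gray-sum
row 0: Σ corner-gray over 12 cells = 5888  → 14.7185
row 1: Σ corner-gray over 12 cells = 6217  → 15.5409
row 2: Σ corner-gray over 12 cells = 7715  → 19.2855
Σ rows: total corner-gray = 19820  → 49.5450 mm³


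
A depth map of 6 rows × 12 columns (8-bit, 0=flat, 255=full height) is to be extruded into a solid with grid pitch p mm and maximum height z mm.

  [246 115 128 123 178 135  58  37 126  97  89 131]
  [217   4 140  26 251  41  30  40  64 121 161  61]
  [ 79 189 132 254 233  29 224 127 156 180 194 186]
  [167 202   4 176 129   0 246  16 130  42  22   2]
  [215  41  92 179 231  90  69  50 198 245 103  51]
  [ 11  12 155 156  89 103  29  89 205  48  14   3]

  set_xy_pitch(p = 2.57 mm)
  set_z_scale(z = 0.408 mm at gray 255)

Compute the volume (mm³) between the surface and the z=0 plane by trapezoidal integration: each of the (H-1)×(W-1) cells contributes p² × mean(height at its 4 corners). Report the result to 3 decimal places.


height_mm = gray/255 × 0.408; cell vol = 2.57² × mean(4 corners)
unit = 2.57² × 0.408 / (4×255) = 0.00264196 mm³ per gray-sum
row 0: Σ corner-gray over 11 cells = 4583  → 12.1081
row 1: Σ corner-gray over 11 cells = 5735  → 15.1516
row 2: Σ corner-gray over 11 cells = 5804  → 15.3339
row 3: Σ corner-gray over 11 cells = 4965  → 13.1173
row 4: Σ corner-gray over 11 cells = 4676  → 12.3538
Σ rows: total corner-gray = 25763  → 68.0648 mm³

68.065


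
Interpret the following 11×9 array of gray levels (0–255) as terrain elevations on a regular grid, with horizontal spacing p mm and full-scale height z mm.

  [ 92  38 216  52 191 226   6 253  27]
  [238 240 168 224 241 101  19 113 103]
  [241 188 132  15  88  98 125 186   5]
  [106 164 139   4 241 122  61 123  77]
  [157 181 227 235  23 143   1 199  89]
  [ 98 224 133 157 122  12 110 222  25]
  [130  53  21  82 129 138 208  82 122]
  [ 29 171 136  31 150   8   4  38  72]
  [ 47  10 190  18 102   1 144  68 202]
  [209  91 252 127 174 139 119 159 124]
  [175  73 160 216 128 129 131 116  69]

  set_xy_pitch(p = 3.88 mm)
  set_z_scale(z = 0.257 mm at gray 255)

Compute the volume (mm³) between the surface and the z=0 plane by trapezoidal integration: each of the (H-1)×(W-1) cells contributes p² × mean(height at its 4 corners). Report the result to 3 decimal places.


height_mm = gray/255 × 0.257; cell vol = 3.88² × mean(4 corners)
unit = 3.88² × 0.257 / (4×255) = 0.00379312 mm³ per gray-sum
row 0: Σ corner-gray over 8 cells = 4636  → 17.5849
row 1: Σ corner-gray over 8 cells = 4463  → 16.9287
row 2: Σ corner-gray over 8 cells = 3801  → 14.4176
row 3: Σ corner-gray over 8 cells = 4155  → 15.7604
row 4: Σ corner-gray over 8 cells = 4347  → 16.4887
row 5: Σ corner-gray over 8 cells = 3761  → 14.2659
row 6: Σ corner-gray over 8 cells = 2855  → 10.8294
row 7: Σ corner-gray over 8 cells = 2492  → 9.4525
row 8: Σ corner-gray over 8 cells = 3770  → 14.3001
row 9: Σ corner-gray over 8 cells = 4605  → 17.4673
Σ rows: total corner-gray = 38885  → 147.4954 mm³

147.495


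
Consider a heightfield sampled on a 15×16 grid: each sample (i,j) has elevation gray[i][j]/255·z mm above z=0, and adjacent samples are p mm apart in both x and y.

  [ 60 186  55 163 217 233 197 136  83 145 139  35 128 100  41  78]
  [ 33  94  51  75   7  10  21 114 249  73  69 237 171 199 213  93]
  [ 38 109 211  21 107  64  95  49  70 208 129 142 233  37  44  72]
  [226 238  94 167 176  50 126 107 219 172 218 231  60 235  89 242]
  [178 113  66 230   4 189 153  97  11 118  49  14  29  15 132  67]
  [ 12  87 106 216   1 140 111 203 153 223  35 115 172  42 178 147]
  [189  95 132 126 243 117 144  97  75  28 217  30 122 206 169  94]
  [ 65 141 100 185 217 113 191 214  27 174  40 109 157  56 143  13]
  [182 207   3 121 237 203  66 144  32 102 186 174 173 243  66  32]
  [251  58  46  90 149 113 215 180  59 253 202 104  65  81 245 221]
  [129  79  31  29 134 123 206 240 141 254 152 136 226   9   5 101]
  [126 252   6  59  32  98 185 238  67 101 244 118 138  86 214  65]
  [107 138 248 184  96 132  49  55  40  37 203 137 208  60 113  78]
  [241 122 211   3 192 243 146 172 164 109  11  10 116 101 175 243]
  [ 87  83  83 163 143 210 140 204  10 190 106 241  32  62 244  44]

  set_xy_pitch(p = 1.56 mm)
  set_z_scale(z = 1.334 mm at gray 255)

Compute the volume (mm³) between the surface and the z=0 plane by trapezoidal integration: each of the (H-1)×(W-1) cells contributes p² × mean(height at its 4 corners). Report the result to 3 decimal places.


336.396

height_mm = gray/255 × 1.334; cell vol = 1.56² × mean(4 corners)
unit = 1.56² × 1.334 / (4×255) = 0.00318277 mm³ per gray-sum
row 0: Σ corner-gray over 15 cells = 7146  → 22.7441
row 1: Σ corner-gray over 15 cells = 6440  → 20.4970
row 2: Σ corner-gray over 15 cells = 7980  → 25.3985
row 3: Σ corner-gray over 15 cells = 7517  → 23.9249
row 4: Σ corner-gray over 15 cells = 6408  → 20.3952
row 5: Σ corner-gray over 15 cells = 7608  → 24.2145
row 6: Σ corner-gray over 15 cells = 7697  → 24.4978
row 7: Σ corner-gray over 15 cells = 7940  → 25.2712
row 8: Σ corner-gray over 15 cells = 8320  → 26.4806
row 9: Σ corner-gray over 15 cells = 7952  → 25.3094
row 10: Σ corner-gray over 15 cells = 7627  → 24.2750
row 11: Σ corner-gray over 15 cells = 7452  → 23.7180
row 12: Σ corner-gray over 15 cells = 7619  → 24.2495
row 13: Σ corner-gray over 15 cells = 7987  → 25.4208
Σ rows: total corner-gray = 105693  → 336.3962 mm³


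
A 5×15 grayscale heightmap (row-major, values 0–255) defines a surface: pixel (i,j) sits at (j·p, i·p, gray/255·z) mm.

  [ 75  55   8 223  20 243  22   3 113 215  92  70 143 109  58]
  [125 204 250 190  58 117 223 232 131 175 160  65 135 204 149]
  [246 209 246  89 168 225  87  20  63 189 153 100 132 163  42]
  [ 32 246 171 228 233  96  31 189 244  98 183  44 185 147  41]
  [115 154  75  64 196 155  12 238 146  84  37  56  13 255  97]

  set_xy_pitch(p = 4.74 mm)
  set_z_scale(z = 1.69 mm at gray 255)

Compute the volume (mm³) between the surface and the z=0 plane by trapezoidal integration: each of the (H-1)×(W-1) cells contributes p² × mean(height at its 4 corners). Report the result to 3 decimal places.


1174.435

height_mm = gray/255 × 1.69; cell vol = 4.74² × mean(4 corners)
unit = 4.74² × 1.69 / (4×255) = 0.0372257 mm³ per gray-sum
row 0: Σ corner-gray over 14 cells = 7327  → 272.7529
row 1: Σ corner-gray over 14 cells = 8538  → 317.8333
row 2: Σ corner-gray over 14 cells = 8239  → 306.7028
row 3: Σ corner-gray over 14 cells = 7445  → 277.1456
Σ rows: total corner-gray = 31549  → 1174.4345 mm³


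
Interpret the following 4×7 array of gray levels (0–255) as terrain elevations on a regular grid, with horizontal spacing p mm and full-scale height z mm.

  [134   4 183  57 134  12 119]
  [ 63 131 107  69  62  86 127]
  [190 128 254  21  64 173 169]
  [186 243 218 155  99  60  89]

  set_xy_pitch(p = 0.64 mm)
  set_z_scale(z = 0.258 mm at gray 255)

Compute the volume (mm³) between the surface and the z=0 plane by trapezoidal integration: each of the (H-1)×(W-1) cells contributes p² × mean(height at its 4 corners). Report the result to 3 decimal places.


0.864

height_mm = gray/255 × 0.258; cell vol = 0.64² × mean(4 corners)
unit = 0.64² × 0.258 / (4×255) = 0.000103605 mm³ per gray-sum
row 0: Σ corner-gray over 6 cells = 2133  → 0.2210
row 1: Σ corner-gray over 6 cells = 2739  → 0.2838
row 2: Σ corner-gray over 6 cells = 3464  → 0.3589
Σ rows: total corner-gray = 8336  → 0.8636 mm³


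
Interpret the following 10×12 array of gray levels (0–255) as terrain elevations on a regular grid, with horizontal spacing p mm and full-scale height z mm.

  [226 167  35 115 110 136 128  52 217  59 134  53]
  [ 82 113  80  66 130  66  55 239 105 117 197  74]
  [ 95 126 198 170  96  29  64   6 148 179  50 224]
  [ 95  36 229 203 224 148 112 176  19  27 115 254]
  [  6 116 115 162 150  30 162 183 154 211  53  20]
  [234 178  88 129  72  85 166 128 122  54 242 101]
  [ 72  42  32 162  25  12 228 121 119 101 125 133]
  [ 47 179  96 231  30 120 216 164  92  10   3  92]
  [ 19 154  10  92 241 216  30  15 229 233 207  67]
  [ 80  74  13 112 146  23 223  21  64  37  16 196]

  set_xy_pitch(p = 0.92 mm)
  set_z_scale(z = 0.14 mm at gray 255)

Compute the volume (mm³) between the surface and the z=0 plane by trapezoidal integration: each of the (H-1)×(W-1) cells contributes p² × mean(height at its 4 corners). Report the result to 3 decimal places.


height_mm = gray/255 × 0.14; cell vol = 0.92² × mean(4 corners)
unit = 0.92² × 0.14 / (4×255) = 0.000116173 mm³ per gray-sum
row 0: Σ corner-gray over 11 cells = 5077  → 0.5898
row 1: Σ corner-gray over 11 cells = 4943  → 0.5742
row 2: Σ corner-gray over 11 cells = 5378  → 0.6248
row 3: Σ corner-gray over 11 cells = 5625  → 0.6535
row 4: Σ corner-gray over 11 cells = 5561  → 0.6460
row 5: Σ corner-gray over 11 cells = 5002  → 0.5811
row 6: Σ corner-gray over 11 cells = 4560  → 0.5297
row 7: Σ corner-gray over 11 cells = 5361  → 0.6228
row 8: Σ corner-gray over 11 cells = 4674  → 0.5430
Σ rows: total corner-gray = 46181  → 5.3650 mm³

5.365


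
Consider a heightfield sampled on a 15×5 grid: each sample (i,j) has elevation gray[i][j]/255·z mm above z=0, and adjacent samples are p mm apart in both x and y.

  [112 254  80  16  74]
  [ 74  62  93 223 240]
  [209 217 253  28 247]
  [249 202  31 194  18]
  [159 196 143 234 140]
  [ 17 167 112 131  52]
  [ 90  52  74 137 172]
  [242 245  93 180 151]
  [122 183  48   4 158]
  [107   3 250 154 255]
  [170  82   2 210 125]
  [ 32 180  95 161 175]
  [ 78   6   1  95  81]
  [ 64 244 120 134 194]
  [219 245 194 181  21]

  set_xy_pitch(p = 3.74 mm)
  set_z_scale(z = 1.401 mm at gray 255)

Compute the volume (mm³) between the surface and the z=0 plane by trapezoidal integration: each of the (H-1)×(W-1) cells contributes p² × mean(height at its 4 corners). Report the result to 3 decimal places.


571.837

height_mm = gray/255 × 1.401; cell vol = 3.74² × mean(4 corners)
unit = 3.74² × 1.401 / (4×255) = 0.0192124 mm³ per gray-sum
row 0: Σ corner-gray over 4 cells = 1956  → 37.5794
row 1: Σ corner-gray over 4 cells = 2522  → 48.4536
row 2: Σ corner-gray over 4 cells = 2573  → 49.4335
row 3: Σ corner-gray over 4 cells = 2566  → 49.2990
row 4: Σ corner-gray over 4 cells = 2334  → 44.8417
row 5: Σ corner-gray over 4 cells = 1677  → 32.2192
row 6: Σ corner-gray over 4 cells = 2217  → 42.5938
row 7: Σ corner-gray over 4 cells = 2179  → 41.8638
row 8: Σ corner-gray over 4 cells = 1926  → 37.0030
row 9: Σ corner-gray over 4 cells = 2059  → 39.5583
row 10: Σ corner-gray over 4 cells = 1962  → 37.6947
row 11: Σ corner-gray over 4 cells = 1442  → 27.7043
row 12: Σ corner-gray over 4 cells = 1617  → 31.0664
row 13: Σ corner-gray over 4 cells = 2734  → 52.5266
Σ rows: total corner-gray = 29764  → 571.8373 mm³


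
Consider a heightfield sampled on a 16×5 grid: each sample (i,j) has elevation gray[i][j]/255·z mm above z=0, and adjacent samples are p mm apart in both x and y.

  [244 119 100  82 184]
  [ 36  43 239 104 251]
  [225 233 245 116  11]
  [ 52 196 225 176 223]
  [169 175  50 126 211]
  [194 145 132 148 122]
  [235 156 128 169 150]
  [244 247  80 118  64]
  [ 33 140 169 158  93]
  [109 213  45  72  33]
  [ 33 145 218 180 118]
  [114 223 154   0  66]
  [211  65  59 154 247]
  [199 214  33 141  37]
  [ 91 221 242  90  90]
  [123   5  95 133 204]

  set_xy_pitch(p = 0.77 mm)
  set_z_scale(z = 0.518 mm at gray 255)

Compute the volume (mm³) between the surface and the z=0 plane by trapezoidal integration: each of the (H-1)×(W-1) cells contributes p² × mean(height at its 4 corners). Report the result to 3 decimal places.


10.205

height_mm = gray/255 × 0.518; cell vol = 0.77² × mean(4 corners)
unit = 0.77² × 0.518 / (4×255) = 0.0003011 mm³ per gray-sum
row 0: Σ corner-gray over 4 cells = 2089  → 0.6290
row 1: Σ corner-gray over 4 cells = 2483  → 0.7476
row 2: Σ corner-gray over 4 cells = 2893  → 0.8711
row 3: Σ corner-gray over 4 cells = 2551  → 0.7681
row 4: Σ corner-gray over 4 cells = 2248  → 0.6769
row 5: Σ corner-gray over 4 cells = 2457  → 0.7398
row 6: Σ corner-gray over 4 cells = 2489  → 0.7494
row 7: Σ corner-gray over 4 cells = 2258  → 0.6799
row 8: Σ corner-gray over 4 cells = 1862  → 0.5606
row 9: Σ corner-gray over 4 cells = 2039  → 0.6139
row 10: Σ corner-gray over 4 cells = 2171  → 0.6537
row 11: Σ corner-gray over 4 cells = 1948  → 0.5865
row 12: Σ corner-gray over 4 cells = 2026  → 0.6100
row 13: Σ corner-gray over 4 cells = 2299  → 0.6922
row 14: Σ corner-gray over 4 cells = 2080  → 0.6263
Σ rows: total corner-gray = 33893  → 10.2052 mm³


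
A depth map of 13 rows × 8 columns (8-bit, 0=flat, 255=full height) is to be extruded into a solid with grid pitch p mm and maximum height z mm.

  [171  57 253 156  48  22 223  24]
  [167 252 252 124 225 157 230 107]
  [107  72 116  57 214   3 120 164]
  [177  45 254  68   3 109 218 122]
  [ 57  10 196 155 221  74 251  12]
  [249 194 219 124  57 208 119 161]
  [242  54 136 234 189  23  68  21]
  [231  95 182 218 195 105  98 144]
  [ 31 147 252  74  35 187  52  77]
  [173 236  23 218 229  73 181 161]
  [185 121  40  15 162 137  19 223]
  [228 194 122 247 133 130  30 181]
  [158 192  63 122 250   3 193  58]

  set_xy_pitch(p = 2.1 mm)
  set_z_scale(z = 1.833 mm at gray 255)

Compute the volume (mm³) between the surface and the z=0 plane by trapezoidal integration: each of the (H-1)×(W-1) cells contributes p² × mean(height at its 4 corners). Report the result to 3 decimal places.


364.702

height_mm = gray/255 × 1.833; cell vol = 2.1² × mean(4 corners)
unit = 2.1² × 1.833 / (4×255) = 0.00792503 mm³ per gray-sum
row 0: Σ corner-gray over 7 cells = 4467  → 35.4011
row 1: Σ corner-gray over 7 cells = 4189  → 33.1979
row 2: Σ corner-gray over 7 cells = 3128  → 24.7895
row 3: Σ corner-gray over 7 cells = 3576  → 28.3399
row 4: Σ corner-gray over 7 cells = 4135  → 32.7700
row 5: Σ corner-gray over 7 cells = 3923  → 31.0899
row 6: Σ corner-gray over 7 cells = 3832  → 30.3687
row 7: Σ corner-gray over 7 cells = 3763  → 29.8219
row 8: Σ corner-gray over 7 cells = 3856  → 30.5589
row 9: Σ corner-gray over 7 cells = 3650  → 28.9264
row 10: Σ corner-gray over 7 cells = 3517  → 27.8723
row 11: Σ corner-gray over 7 cells = 3983  → 31.5654
Σ rows: total corner-gray = 46019  → 364.7019 mm³
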